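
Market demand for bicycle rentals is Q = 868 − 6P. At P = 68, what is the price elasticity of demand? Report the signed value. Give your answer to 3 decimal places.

-0.887

At P = 68, Q = 460.
dQ/dP = −6.
ε = (dQ/dP)(P/Q) = (-6)(68/460).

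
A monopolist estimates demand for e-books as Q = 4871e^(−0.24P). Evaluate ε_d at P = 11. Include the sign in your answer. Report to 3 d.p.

At P = 11, Q = 347.601.
dQ/dP = −0.24·4871e^(−0.24P) = −0.24Q = -83.424.
ε = (dQ/dP)(P/Q) = (-83.424)(11/347.601).

-2.640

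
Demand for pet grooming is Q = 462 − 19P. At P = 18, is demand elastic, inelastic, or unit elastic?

elastic

Q = 120, dQ/dP = -19.
ε = (dQ/dP)(P/Q) ≈ -2.850.
|ε| = 2.85 > 1.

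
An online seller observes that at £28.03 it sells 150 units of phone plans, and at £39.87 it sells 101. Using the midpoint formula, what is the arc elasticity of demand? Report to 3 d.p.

-1.120

ΔQ = 101 − 150 = -49; ΔP = 39.87 − 28.03 = 11.84.
Midpoints: P̄ = 33.95, Q̄ = 125.5.
ε = (ΔQ/ΔP)(P̄/Q̄) = (-49/11.84)(33.95/125.5).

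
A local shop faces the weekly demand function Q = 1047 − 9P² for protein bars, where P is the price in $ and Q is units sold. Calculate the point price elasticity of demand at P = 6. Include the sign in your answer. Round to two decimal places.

-0.90

At P = 6, Q = 723.
dQ/dP = −18P = -108.
ε = (dQ/dP)(P/Q) = (-108)(6/723).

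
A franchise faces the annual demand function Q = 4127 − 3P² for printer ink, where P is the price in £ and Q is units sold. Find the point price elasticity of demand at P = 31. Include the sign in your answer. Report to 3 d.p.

At P = 31, Q = 1244.
dQ/dP = −6P = -186.
ε = (dQ/dP)(P/Q) = (-186)(31/1244).

-4.635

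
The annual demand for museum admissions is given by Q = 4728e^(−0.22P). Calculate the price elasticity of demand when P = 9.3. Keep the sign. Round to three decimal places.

-2.046

At P = 9.3, Q = 611.098.
dQ/dP = −0.22·4728e^(−0.22P) = −0.22Q = -134.442.
ε = (dQ/dP)(P/Q) = (-134.442)(9.3/611.098).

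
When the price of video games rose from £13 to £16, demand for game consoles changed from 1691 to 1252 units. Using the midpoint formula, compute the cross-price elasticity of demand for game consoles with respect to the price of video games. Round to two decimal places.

ΔQ_x = 1252 − 1691 = -439; ΔP_y = 16 − 13 = 3.
Midpoints: P̄_y = 14.50, Q̄_x = 1471.5.
ε_xy = (ΔQ_x/ΔP_y)(P̄_y/Q̄_x) = (-439/3)(14.50/1471.5).
ε_xy < 0, so the goods are complements.

-1.44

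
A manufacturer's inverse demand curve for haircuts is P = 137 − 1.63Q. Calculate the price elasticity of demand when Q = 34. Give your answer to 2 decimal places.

-1.47

At Q = 34, P = 137 − 1.63(34) = 81.58.
dP/dQ = −1.63, so dQ/dP = 1/(−1.63) = -0.613.
ε = (dQ/dP)(P/Q) = (-0.613)(81.58/34).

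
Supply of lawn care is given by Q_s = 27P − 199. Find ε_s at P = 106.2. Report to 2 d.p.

At P = 106.2, Q_s = 2668.40.
dQ_s/dP = 27.
ε_s = (dQ_s/dP)(P/Q_s) = (27)(106.2/2668.40).

1.07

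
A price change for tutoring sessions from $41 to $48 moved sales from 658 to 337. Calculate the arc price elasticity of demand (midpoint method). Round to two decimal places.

ΔQ = 337 − 658 = -321; ΔP = 48 − 41 = 7.
Midpoints: P̄ = 44.50, Q̄ = 497.5.
ε = (ΔQ/ΔP)(P̄/Q̄) = (-321/7)(44.50/497.5).

-4.10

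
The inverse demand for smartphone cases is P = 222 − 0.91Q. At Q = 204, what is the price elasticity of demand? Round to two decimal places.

At Q = 204, P = 222 − 0.91(204) = 36.36.
dP/dQ = −0.91, so dQ/dP = 1/(−0.91) = -1.099.
ε = (dQ/dP)(P/Q) = (-1.099)(36.36/204).

-0.20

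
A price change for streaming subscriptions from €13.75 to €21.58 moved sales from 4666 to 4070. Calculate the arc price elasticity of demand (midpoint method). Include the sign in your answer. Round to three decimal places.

ΔQ = 4070 − 4666 = -596; ΔP = 21.58 − 13.75 = 7.83.
Midpoints: P̄ = 17.66, Q̄ = 4368.0.
ε = (ΔQ/ΔP)(P̄/Q̄) = (-596/7.83)(17.66/4368.0).

-0.308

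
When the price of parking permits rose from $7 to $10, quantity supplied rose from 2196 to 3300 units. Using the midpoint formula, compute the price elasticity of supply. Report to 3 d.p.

1.138

ΔQ = 3300 − 2196 = 1104; ΔP = 10 − 7 = 3.
Midpoints: P̄ = 8.50, Q̄ = 2748.0.
ε_s = (ΔQ/ΔP)(P̄/Q̄) = (1104/3)(8.50/2748.0).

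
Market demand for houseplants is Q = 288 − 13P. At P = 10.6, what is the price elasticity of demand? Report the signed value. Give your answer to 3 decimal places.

-0.917

At P = 10.6, Q = 150.200.
dQ/dP = −13.
ε = (dQ/dP)(P/Q) = (-13)(10.6/150.200).
|ε| < 1, so demand is inelastic at this price.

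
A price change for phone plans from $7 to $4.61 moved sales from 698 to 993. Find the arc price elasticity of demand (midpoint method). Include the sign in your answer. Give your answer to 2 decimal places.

-0.85

ΔQ = 993 − 698 = 295; ΔP = 4.61 − 7 = -2.39.
Midpoints: P̄ = 5.80, Q̄ = 845.5.
ε = (ΔQ/ΔP)(P̄/Q̄) = (295/-2.39)(5.80/845.5).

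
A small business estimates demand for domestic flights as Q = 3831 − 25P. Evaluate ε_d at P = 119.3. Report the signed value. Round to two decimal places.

-3.52

At P = 119.3, Q = 848.500.
dQ/dP = −25.
ε = (dQ/dP)(P/Q) = (-25)(119.3/848.500).
|ε| > 1, so demand is elastic at this price.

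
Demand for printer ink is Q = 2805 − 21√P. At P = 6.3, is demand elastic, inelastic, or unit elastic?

Q = 2752.290, dQ/dP = -4.183.
ε = (dQ/dP)(P/Q) ≈ -0.010.
|ε| = 0.01 < 1.

inelastic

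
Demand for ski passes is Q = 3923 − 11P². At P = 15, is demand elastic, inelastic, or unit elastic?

Q = 1448, dQ/dP = -330.
ε = (dQ/dP)(P/Q) ≈ -3.419.
|ε| = 3.42 > 1.

elastic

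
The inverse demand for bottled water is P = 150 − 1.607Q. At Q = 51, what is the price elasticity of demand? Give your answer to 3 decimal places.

At Q = 51, P = 150 − 1.607(51) = 68.04.
dP/dQ = −1.607, so dQ/dP = 1/(−1.607) = -0.622.
ε = (dQ/dP)(P/Q) = (-0.622)(68.04/51).

-0.830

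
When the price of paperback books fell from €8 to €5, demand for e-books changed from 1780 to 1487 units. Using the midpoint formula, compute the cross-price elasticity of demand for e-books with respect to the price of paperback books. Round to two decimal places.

0.39

ΔQ_x = 1487 − 1780 = -293; ΔP_y = 5 − 8 = -3.
Midpoints: P̄_y = 6.50, Q̄_x = 1633.5.
ε_xy = (ΔQ_x/ΔP_y)(P̄_y/Q̄_x) = (-293/-3)(6.50/1633.5).
ε_xy > 0, so the goods are substitutes.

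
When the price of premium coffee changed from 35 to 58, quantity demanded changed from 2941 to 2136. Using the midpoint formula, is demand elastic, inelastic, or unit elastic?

inelastic

Arc ε ≈ -0.641.
|ε| = 0.64 < 1.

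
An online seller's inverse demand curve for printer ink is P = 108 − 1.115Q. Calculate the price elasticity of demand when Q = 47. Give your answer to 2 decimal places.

-1.06

At Q = 47, P = 108 − 1.115(47) = 55.59.
dP/dQ = −1.115, so dQ/dP = 1/(−1.115) = -0.897.
ε = (dQ/dP)(P/Q) = (-0.897)(55.59/47).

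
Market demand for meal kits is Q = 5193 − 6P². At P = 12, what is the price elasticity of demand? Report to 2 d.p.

-0.40

At P = 12, Q = 4329.
dQ/dP = −12P = -144.
ε = (dQ/dP)(P/Q) = (-144)(12/4329).
|ε| < 1, so demand is inelastic at this price.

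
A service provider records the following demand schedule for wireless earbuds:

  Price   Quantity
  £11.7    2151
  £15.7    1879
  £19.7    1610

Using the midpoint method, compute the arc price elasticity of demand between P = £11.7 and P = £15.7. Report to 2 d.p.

-0.46

At P = 11.7, Q = 2151; at P = 15.7, Q = 1879.
ΔQ = -272, ΔP = 4.0. Midpoints: P̄ = 13.70, Q̄ = 2015.0.
ε = (ΔQ/ΔP)(P̄/Q̄) = (-272/4.0)(13.70/2015.0).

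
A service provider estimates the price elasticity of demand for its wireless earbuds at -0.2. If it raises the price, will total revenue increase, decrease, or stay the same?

increase

|ε| = 0.20 < 1, so demand is inelastic. A price rise therefore raises total revenue.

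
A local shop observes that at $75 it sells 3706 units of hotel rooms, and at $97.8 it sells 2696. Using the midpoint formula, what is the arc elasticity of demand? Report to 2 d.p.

-1.20

ΔQ = 2696 − 3706 = -1010; ΔP = 97.8 − 75 = 22.8.
Midpoints: P̄ = 86.40, Q̄ = 3201.0.
ε = (ΔQ/ΔP)(P̄/Q̄) = (-1010/22.8)(86.40/3201.0).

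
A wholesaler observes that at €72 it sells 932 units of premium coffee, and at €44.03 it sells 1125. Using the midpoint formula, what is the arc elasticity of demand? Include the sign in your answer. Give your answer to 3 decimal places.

-0.389

ΔQ = 1125 − 932 = 193; ΔP = 44.03 − 72 = -27.97.
Midpoints: P̄ = 58.02, Q̄ = 1028.5.
ε = (ΔQ/ΔP)(P̄/Q̄) = (193/-27.97)(58.02/1028.5).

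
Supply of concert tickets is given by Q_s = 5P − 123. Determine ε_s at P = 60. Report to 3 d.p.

At P = 60, Q_s = 177.
dQ_s/dP = 5.
ε_s = (dQ_s/dP)(P/Q_s) = (5)(60/177).

1.695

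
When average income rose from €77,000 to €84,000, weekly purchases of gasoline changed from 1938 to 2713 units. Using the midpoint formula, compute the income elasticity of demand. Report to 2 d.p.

ΔQ = 775, ΔI = 7000. Midpoints: Ī = 80,500, Q̄ = 2325.5.
ε_I = (ΔQ/ΔI)(Ī/Q̄) = (775/7000)(80500/2325.5).

3.83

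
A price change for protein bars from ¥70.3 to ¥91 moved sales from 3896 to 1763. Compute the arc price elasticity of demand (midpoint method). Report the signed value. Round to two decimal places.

ΔQ = 1763 − 3896 = -2133; ΔP = 91 − 70.3 = 20.7.
Midpoints: P̄ = 80.65, Q̄ = 2829.5.
ε = (ΔQ/ΔP)(P̄/Q̄) = (-2133/20.7)(80.65/2829.5).

-2.94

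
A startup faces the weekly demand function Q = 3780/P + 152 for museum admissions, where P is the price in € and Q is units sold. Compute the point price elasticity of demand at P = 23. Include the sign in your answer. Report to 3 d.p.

-0.520

At P = 23, Q = 316.348.
dQ/dP = −3780/P² = -7.146.
ε = (dQ/dP)(P/Q) = (-7.146)(23/316.348).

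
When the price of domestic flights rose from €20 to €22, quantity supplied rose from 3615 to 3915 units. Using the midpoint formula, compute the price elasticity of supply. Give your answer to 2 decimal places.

0.84

ΔQ = 3915 − 3615 = 300; ΔP = 22 − 20 = 2.
Midpoints: P̄ = 21.00, Q̄ = 3765.0.
ε_s = (ΔQ/ΔP)(P̄/Q̄) = (300/2)(21.00/3765.0).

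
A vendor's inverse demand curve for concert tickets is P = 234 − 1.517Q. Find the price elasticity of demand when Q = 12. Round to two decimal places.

-11.85

At Q = 12, P = 234 − 1.517(12) = 215.80.
dP/dQ = −1.517, so dQ/dP = 1/(−1.517) = -0.659.
ε = (dQ/dP)(P/Q) = (-0.659)(215.80/12).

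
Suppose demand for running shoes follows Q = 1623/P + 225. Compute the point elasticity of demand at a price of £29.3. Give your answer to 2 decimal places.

At P = 29.3, Q = 280.392.
dQ/dP = −1623/P² = -1.891.
ε = (dQ/dP)(P/Q) = (-1.891)(29.3/280.392).
|ε| < 1, so demand is inelastic at this price.

-0.20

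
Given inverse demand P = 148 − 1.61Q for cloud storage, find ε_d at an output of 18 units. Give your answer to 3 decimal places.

-4.107

At Q = 18, P = 148 − 1.61(18) = 119.02.
dP/dQ = −1.61, so dQ/dP = 1/(−1.61) = -0.621.
ε = (dQ/dP)(P/Q) = (-0.621)(119.02/18).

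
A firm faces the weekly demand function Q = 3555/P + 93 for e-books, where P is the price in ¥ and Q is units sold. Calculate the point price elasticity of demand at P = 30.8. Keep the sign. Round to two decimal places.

-0.55

At P = 30.8, Q = 208.422.
dQ/dP = −3555/P² = -3.747.
ε = (dQ/dP)(P/Q) = (-3.747)(30.8/208.422).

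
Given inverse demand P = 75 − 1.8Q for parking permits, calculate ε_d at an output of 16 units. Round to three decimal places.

-1.604

At Q = 16, P = 75 − 1.8(16) = 46.20.
dP/dQ = −1.8, so dQ/dP = 1/(−1.8) = -0.556.
ε = (dQ/dP)(P/Q) = (-0.556)(46.20/16).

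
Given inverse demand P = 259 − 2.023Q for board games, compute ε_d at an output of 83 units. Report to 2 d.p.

-0.54

At Q = 83, P = 259 − 2.023(83) = 91.09.
dP/dQ = −2.023, so dQ/dP = 1/(−2.023) = -0.494.
ε = (dQ/dP)(P/Q) = (-0.494)(91.09/83).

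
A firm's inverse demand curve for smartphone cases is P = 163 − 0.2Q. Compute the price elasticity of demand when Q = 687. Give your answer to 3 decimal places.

-0.186

At Q = 687, P = 163 − 0.2(687) = 25.60.
dP/dQ = −0.2, so dQ/dP = 1/(−0.2) = -5.000.
ε = (dQ/dP)(P/Q) = (-5.000)(25.60/687).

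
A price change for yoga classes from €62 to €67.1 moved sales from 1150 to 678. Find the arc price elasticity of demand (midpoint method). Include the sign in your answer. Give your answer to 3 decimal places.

ΔQ = 678 − 1150 = -472; ΔP = 67.1 − 62 = 5.1.
Midpoints: P̄ = 64.55, Q̄ = 914.0.
ε = (ΔQ/ΔP)(P̄/Q̄) = (-472/5.1)(64.55/914.0).

-6.536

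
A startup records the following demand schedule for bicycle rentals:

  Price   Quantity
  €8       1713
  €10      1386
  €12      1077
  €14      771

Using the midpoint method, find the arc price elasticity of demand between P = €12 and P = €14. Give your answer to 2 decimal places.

At P = 12, Q = 1077; at P = 14, Q = 771.
ΔQ = -306, ΔP = 2. Midpoints: P̄ = 13.00, Q̄ = 924.0.
ε = (ΔQ/ΔP)(P̄/Q̄) = (-306/2)(13.00/924.0).

-2.15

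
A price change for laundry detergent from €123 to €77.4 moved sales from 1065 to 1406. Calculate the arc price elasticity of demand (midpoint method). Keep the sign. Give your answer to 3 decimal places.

ΔQ = 1406 − 1065 = 341; ΔP = 77.4 − 123 = -45.6.
Midpoints: P̄ = 100.20, Q̄ = 1235.5.
ε = (ΔQ/ΔP)(P̄/Q̄) = (341/-45.6)(100.20/1235.5).

-0.606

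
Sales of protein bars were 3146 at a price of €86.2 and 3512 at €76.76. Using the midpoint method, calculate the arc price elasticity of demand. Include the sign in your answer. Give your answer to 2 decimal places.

-0.95

ΔQ = 3512 − 3146 = 366; ΔP = 76.76 − 86.2 = -9.44.
Midpoints: P̄ = 81.48, Q̄ = 3329.0.
ε = (ΔQ/ΔP)(P̄/Q̄) = (366/-9.44)(81.48/3329.0).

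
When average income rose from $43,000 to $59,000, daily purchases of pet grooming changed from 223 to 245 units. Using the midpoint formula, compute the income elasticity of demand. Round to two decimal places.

ΔQ = 22, ΔI = 16000. Midpoints: Ī = 51,000, Q̄ = 234.0.
ε_I = (ΔQ/ΔI)(Ī/Q̄) = (22/16000)(51000/234.0).
ε_I > 0, so the good is normal.

0.30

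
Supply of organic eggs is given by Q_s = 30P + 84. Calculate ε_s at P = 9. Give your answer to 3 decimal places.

At P = 9, Q_s = 354.
dQ_s/dP = 30.
ε_s = (dQ_s/dP)(P/Q_s) = (30)(9/354).

0.763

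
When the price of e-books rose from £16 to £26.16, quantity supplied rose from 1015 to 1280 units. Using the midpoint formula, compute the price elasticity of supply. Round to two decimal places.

0.48

ΔQ = 1280 − 1015 = 265; ΔP = 26.16 − 16 = 10.16.
Midpoints: P̄ = 21.08, Q̄ = 1147.5.
ε_s = (ΔQ/ΔP)(P̄/Q̄) = (265/10.16)(21.08/1147.5).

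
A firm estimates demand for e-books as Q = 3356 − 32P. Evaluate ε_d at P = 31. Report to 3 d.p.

-0.420

At P = 31, Q = 2364.
dQ/dP = −32.
ε = (dQ/dP)(P/Q) = (-32)(31/2364).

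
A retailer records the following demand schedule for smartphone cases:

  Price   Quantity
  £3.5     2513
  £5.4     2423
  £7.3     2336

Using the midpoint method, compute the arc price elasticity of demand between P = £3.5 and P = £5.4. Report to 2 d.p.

At P = 3.5, Q = 2513; at P = 5.4, Q = 2423.
ΔQ = -90, ΔP = 1.9. Midpoints: P̄ = 4.45, Q̄ = 2468.0.
ε = (ΔQ/ΔP)(P̄/Q̄) = (-90/1.9)(4.45/2468.0).

-0.09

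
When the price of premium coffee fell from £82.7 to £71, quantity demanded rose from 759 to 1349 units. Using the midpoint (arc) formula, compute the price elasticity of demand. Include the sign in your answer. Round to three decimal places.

ΔQ = 1349 − 759 = 590; ΔP = 71 − 82.7 = -11.7.
Midpoints: P̄ = 76.85, Q̄ = 1054.0.
ε = (ΔQ/ΔP)(P̄/Q̄) = (590/-11.7)(76.85/1054.0).

-3.677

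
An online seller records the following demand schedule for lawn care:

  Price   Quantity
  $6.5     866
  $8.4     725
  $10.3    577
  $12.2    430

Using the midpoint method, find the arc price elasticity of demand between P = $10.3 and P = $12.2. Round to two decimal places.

-1.73

At P = 10.3, Q = 577; at P = 12.2, Q = 430.
ΔQ = -147, ΔP = 1.9. Midpoints: P̄ = 11.25, Q̄ = 503.5.
ε = (ΔQ/ΔP)(P̄/Q̄) = (-147/1.9)(11.25/503.5).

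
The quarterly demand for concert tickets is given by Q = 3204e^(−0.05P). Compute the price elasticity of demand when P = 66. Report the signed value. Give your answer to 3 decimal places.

At P = 66, Q = 118.174.
dQ/dP = −0.05·3204e^(−0.05P) = −0.05Q = -5.909.
ε = (dQ/dP)(P/Q) = (-5.909)(66/118.174).
|ε| > 1, so demand is elastic at this price.

-3.300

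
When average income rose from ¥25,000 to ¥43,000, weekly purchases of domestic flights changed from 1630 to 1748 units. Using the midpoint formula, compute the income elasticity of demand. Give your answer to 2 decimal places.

0.13

ΔQ = 118, ΔI = 18000. Midpoints: Ī = 34,000, Q̄ = 1689.0.
ε_I = (ΔQ/ΔI)(Ī/Q̄) = (118/18000)(34000/1689.0).
ε_I > 0, so the good is normal.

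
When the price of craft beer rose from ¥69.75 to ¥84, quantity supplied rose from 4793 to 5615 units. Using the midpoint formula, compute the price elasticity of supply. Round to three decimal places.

0.852

ΔQ = 5615 − 4793 = 822; ΔP = 84 − 69.75 = 14.25.
Midpoints: P̄ = 76.88, Q̄ = 5204.0.
ε_s = (ΔQ/ΔP)(P̄/Q̄) = (822/14.25)(76.88/5204.0).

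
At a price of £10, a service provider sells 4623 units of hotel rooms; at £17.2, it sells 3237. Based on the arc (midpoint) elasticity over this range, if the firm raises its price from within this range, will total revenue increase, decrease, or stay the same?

Arc ε = (-1386/7.2)(13.60/3930.0) ≈ -0.666.
|ε| = 0.67 < 1, so demand is inelastic. A price rise therefore raises total revenue.

increase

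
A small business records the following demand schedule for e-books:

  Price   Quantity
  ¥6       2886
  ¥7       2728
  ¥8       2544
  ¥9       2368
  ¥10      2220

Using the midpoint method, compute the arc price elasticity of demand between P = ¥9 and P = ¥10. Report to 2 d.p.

At P = 9, Q = 2368; at P = 10, Q = 2220.
ΔQ = -148, ΔP = 1. Midpoints: P̄ = 9.50, Q̄ = 2294.0.
ε = (ΔQ/ΔP)(P̄/Q̄) = (-148/1)(9.50/2294.0).

-0.61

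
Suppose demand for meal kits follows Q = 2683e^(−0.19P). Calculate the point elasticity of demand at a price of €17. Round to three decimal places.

-3.230

At P = 17, Q = 106.133.
dQ/dP = −0.19·2683e^(−0.19P) = −0.19Q = -20.165.
ε = (dQ/dP)(P/Q) = (-20.165)(17/106.133).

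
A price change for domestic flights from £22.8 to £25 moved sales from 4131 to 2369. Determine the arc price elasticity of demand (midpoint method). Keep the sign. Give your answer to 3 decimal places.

ΔQ = 2369 − 4131 = -1762; ΔP = 25 − 22.8 = 2.2.
Midpoints: P̄ = 23.90, Q̄ = 3250.0.
ε = (ΔQ/ΔP)(P̄/Q̄) = (-1762/2.2)(23.90/3250.0).

-5.890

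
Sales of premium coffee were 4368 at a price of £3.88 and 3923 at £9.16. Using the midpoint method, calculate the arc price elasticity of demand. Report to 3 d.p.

-0.133

ΔQ = 3923 − 4368 = -445; ΔP = 9.16 − 3.88 = 5.28.
Midpoints: P̄ = 6.52, Q̄ = 4145.5.
ε = (ΔQ/ΔP)(P̄/Q̄) = (-445/5.28)(6.52/4145.5).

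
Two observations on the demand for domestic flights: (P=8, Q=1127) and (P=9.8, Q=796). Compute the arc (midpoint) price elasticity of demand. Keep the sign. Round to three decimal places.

-1.702

ΔQ = 796 − 1127 = -331; ΔP = 9.8 − 8 = 1.8.
Midpoints: P̄ = 8.90, Q̄ = 961.5.
ε = (ΔQ/ΔP)(P̄/Q̄) = (-331/1.8)(8.90/961.5).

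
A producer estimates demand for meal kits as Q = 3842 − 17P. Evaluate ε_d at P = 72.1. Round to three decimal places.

At P = 72.1, Q = 2616.300.
dQ/dP = −17.
ε = (dQ/dP)(P/Q) = (-17)(72.1/2616.300).

-0.468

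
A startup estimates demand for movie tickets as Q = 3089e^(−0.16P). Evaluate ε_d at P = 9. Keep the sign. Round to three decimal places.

At P = 9, Q = 731.870.
dQ/dP = −0.16·3089e^(−0.16P) = −0.16Q = -117.099.
ε = (dQ/dP)(P/Q) = (-117.099)(9/731.870).
|ε| > 1, so demand is elastic at this price.

-1.440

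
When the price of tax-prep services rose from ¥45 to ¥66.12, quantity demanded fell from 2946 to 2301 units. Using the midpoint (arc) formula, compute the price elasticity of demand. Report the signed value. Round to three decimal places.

ΔQ = 2301 − 2946 = -645; ΔP = 66.12 − 45 = 21.12.
Midpoints: P̄ = 55.56, Q̄ = 2623.5.
ε = (ΔQ/ΔP)(P̄/Q̄) = (-645/21.12)(55.56/2623.5).

-0.647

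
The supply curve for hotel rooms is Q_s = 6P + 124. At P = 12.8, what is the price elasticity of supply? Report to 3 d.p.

At P = 12.8, Q_s = 200.80.
dQ_s/dP = 6.
ε_s = (dQ_s/dP)(P/Q_s) = (6)(12.8/200.80).

0.382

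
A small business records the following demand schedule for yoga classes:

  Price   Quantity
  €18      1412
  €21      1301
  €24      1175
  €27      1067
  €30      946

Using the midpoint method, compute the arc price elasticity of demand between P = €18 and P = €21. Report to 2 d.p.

-0.53

At P = 18, Q = 1412; at P = 21, Q = 1301.
ΔQ = -111, ΔP = 3. Midpoints: P̄ = 19.50, Q̄ = 1356.5.
ε = (ΔQ/ΔP)(P̄/Q̄) = (-111/3)(19.50/1356.5).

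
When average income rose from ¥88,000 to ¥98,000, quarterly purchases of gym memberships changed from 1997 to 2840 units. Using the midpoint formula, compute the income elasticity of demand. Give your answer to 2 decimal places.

3.24

ΔQ = 843, ΔI = 10000. Midpoints: Ī = 93,000, Q̄ = 2418.5.
ε_I = (ΔQ/ΔI)(Ī/Q̄) = (843/10000)(93000/2418.5).
ε_I > 0, so the good is normal.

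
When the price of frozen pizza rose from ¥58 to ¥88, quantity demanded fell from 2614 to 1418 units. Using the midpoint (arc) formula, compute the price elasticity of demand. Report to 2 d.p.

ΔQ = 1418 − 2614 = -1196; ΔP = 88 − 58 = 30.
Midpoints: P̄ = 73.00, Q̄ = 2016.0.
ε = (ΔQ/ΔP)(P̄/Q̄) = (-1196/30)(73.00/2016.0).

-1.44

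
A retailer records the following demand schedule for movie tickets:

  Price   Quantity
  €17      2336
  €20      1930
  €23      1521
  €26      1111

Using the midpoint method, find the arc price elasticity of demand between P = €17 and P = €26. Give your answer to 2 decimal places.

-1.70

At P = 17, Q = 2336; at P = 26, Q = 1111.
ΔQ = -1225, ΔP = 9. Midpoints: P̄ = 21.50, Q̄ = 1723.5.
ε = (ΔQ/ΔP)(P̄/Q̄) = (-1225/9)(21.50/1723.5).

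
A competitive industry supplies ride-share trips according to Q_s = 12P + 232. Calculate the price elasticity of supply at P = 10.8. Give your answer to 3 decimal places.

0.358

At P = 10.8, Q_s = 361.60.
dQ_s/dP = 12.
ε_s = (dQ_s/dP)(P/Q_s) = (12)(10.8/361.60).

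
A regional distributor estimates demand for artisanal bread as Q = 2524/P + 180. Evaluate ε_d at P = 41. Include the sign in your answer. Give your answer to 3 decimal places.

-0.255

At P = 41, Q = 241.561.
dQ/dP = −2524/P² = -1.501.
ε = (dQ/dP)(P/Q) = (-1.501)(41/241.561).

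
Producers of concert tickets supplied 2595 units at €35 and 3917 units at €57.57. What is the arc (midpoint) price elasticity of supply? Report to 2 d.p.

ΔQ = 3917 − 2595 = 1322; ΔP = 57.57 − 35 = 22.57.
Midpoints: P̄ = 46.28, Q̄ = 3256.0.
ε_s = (ΔQ/ΔP)(P̄/Q̄) = (1322/22.57)(46.28/3256.0).

0.83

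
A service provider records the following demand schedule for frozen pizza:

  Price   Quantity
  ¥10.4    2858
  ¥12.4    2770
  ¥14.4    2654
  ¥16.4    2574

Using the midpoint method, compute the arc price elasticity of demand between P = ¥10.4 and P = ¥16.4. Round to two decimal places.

At P = 10.4, Q = 2858; at P = 16.4, Q = 2574.
ΔQ = -284, ΔP = 6.0. Midpoints: P̄ = 13.40, Q̄ = 2716.0.
ε = (ΔQ/ΔP)(P̄/Q̄) = (-284/6.0)(13.40/2716.0).

-0.23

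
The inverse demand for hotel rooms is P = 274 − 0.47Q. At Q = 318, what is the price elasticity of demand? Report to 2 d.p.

At Q = 318, P = 274 − 0.47(318) = 124.54.
dP/dQ = −0.47, so dQ/dP = 1/(−0.47) = -2.128.
ε = (dQ/dP)(P/Q) = (-2.128)(124.54/318).

-0.83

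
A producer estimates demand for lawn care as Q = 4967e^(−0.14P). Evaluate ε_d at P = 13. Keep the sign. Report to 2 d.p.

At P = 13, Q = 804.782.
dQ/dP = −0.14·4967e^(−0.14P) = −0.14Q = -112.669.
ε = (dQ/dP)(P/Q) = (-112.669)(13/804.782).
|ε| > 1, so demand is elastic at this price.

-1.82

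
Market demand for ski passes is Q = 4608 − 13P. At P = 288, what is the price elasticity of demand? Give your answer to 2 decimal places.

-4.33

At P = 288, Q = 864.
dQ/dP = −13.
ε = (dQ/dP)(P/Q) = (-13)(288/864).
|ε| > 1, so demand is elastic at this price.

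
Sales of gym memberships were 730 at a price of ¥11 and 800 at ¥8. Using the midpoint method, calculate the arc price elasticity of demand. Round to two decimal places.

-0.29

ΔQ = 800 − 730 = 70; ΔP = 8 − 11 = -3.
Midpoints: P̄ = 9.50, Q̄ = 765.0.
ε = (ΔQ/ΔP)(P̄/Q̄) = (70/-3)(9.50/765.0).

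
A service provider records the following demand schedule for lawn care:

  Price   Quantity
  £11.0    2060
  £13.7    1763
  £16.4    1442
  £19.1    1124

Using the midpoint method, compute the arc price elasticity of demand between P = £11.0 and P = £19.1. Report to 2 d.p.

At P = 11.0, Q = 2060; at P = 19.1, Q = 1124.
ΔQ = -936, ΔP = 8.1. Midpoints: P̄ = 15.05, Q̄ = 1592.0.
ε = (ΔQ/ΔP)(P̄/Q̄) = (-936/8.1)(15.05/1592.0).

-1.09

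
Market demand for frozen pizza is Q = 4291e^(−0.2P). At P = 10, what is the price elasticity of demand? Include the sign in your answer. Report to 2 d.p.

At P = 10, Q = 580.724.
dQ/dP = −0.2·4291e^(−0.2P) = −0.2Q = -116.145.
ε = (dQ/dP)(P/Q) = (-116.145)(10/580.724).

-2.00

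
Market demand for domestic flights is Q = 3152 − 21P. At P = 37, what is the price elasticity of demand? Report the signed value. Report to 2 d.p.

-0.33

At P = 37, Q = 2375.
dQ/dP = −21.
ε = (dQ/dP)(P/Q) = (-21)(37/2375).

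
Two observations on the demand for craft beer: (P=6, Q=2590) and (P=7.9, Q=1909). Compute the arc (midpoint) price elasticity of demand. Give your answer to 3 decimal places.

ΔQ = 1909 − 2590 = -681; ΔP = 7.9 − 6 = 1.9.
Midpoints: P̄ = 6.95, Q̄ = 2249.5.
ε = (ΔQ/ΔP)(P̄/Q̄) = (-681/1.9)(6.95/2249.5).

-1.107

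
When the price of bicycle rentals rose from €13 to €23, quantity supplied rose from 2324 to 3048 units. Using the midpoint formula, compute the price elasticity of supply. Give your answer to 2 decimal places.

ΔQ = 3048 − 2324 = 724; ΔP = 23 − 13 = 10.
Midpoints: P̄ = 18.00, Q̄ = 2686.0.
ε_s = (ΔQ/ΔP)(P̄/Q̄) = (724/10)(18.00/2686.0).

0.49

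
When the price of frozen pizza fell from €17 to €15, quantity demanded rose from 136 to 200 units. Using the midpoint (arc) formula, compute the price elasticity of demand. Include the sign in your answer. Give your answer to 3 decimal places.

-3.048

ΔQ = 200 − 136 = 64; ΔP = 15 − 17 = -2.
Midpoints: P̄ = 16.00, Q̄ = 168.0.
ε = (ΔQ/ΔP)(P̄/Q̄) = (64/-2)(16.00/168.0).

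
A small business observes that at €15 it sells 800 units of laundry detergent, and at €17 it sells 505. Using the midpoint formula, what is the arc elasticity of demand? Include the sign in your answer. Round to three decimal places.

-3.617

ΔQ = 505 − 800 = -295; ΔP = 17 − 15 = 2.
Midpoints: P̄ = 16.00, Q̄ = 652.5.
ε = (ΔQ/ΔP)(P̄/Q̄) = (-295/2)(16.00/652.5).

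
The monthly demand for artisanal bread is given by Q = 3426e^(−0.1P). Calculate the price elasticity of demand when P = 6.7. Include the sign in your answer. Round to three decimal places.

At P = 6.7, Q = 1753.114.
dQ/dP = −0.1·3426e^(−0.1P) = −0.1Q = -175.311.
ε = (dQ/dP)(P/Q) = (-175.311)(6.7/1753.114).
|ε| < 1, so demand is inelastic at this price.

-0.670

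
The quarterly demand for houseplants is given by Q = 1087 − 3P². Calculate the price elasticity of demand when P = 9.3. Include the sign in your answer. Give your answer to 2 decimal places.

-0.63

At P = 9.3, Q = 827.530.
dQ/dP = −6P = -55.800.
ε = (dQ/dP)(P/Q) = (-55.800)(9.3/827.530).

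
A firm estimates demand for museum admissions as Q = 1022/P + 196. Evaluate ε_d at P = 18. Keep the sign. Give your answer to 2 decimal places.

At P = 18, Q = 252.778.
dQ/dP = −1022/P² = -3.154.
ε = (dQ/dP)(P/Q) = (-3.154)(18/252.778).
|ε| < 1, so demand is inelastic at this price.

-0.22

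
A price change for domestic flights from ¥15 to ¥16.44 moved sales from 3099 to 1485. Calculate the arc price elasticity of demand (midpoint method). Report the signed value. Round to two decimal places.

ΔQ = 1485 − 3099 = -1614; ΔP = 16.44 − 15 = 1.44.
Midpoints: P̄ = 15.72, Q̄ = 2292.0.
ε = (ΔQ/ΔP)(P̄/Q̄) = (-1614/1.44)(15.72/2292.0).

-7.69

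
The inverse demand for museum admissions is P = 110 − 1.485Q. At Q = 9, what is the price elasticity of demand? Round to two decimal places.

At Q = 9, P = 110 − 1.485(9) = 96.64.
dP/dQ = −1.485, so dQ/dP = 1/(−1.485) = -0.673.
ε = (dQ/dP)(P/Q) = (-0.673)(96.64/9).

-7.23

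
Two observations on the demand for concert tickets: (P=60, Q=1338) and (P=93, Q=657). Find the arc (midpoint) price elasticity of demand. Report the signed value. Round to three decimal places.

-1.583

ΔQ = 657 − 1338 = -681; ΔP = 93 − 60 = 33.
Midpoints: P̄ = 76.50, Q̄ = 997.5.
ε = (ΔQ/ΔP)(P̄/Q̄) = (-681/33)(76.50/997.5).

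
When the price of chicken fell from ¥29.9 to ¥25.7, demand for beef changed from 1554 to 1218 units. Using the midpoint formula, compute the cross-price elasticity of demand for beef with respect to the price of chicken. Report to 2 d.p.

ΔQ_x = 1218 − 1554 = -336; ΔP_y = 25.7 − 29.9 = -4.2.
Midpoints: P̄_y = 27.80, Q̄_x = 1386.0.
ε_xy = (ΔQ_x/ΔP_y)(P̄_y/Q̄_x) = (-336/-4.2)(27.80/1386.0).

1.60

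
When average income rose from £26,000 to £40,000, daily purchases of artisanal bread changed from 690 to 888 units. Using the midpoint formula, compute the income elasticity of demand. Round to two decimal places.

0.59

ΔQ = 198, ΔI = 14000. Midpoints: Ī = 33,000, Q̄ = 789.0.
ε_I = (ΔQ/ΔI)(Ī/Q̄) = (198/14000)(33000/789.0).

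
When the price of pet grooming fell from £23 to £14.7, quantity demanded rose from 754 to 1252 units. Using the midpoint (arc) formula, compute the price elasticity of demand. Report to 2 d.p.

-1.13

ΔQ = 1252 − 754 = 498; ΔP = 14.7 − 23 = -8.3.
Midpoints: P̄ = 18.85, Q̄ = 1003.0.
ε = (ΔQ/ΔP)(P̄/Q̄) = (498/-8.3)(18.85/1003.0).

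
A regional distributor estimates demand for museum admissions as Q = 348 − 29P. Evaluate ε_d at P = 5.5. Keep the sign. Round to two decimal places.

-0.85

At P = 5.5, Q = 188.500.
dQ/dP = −29.
ε = (dQ/dP)(P/Q) = (-29)(5.5/188.500).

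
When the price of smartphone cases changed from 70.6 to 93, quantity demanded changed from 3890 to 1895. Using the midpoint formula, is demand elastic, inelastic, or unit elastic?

elastic

Arc ε ≈ -2.519.
|ε| = 2.52 > 1.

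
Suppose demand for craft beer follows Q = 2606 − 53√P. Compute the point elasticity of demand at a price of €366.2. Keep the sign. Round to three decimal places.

At P = 366.2, Q = 1591.773.
dQ/dP = −53/(2√P) = -1.385.
ε = (dQ/dP)(P/Q) = (-1.385)(366.2/1591.773).
|ε| < 1, so demand is inelastic at this price.

-0.319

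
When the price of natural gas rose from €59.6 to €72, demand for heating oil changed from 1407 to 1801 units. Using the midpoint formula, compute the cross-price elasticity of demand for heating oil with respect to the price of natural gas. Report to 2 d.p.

ΔQ_x = 1801 − 1407 = 394; ΔP_y = 72 − 59.6 = 12.4.
Midpoints: P̄_y = 65.80, Q̄_x = 1604.0.
ε_xy = (ΔQ_x/ΔP_y)(P̄_y/Q̄_x) = (394/12.4)(65.80/1604.0).
ε_xy > 0, so the goods are substitutes.

1.30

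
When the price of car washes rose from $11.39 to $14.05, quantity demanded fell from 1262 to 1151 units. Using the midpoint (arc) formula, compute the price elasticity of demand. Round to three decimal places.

ΔQ = 1151 − 1262 = -111; ΔP = 14.05 − 11.39 = 2.66.
Midpoints: P̄ = 12.72, Q̄ = 1206.5.
ε = (ΔQ/ΔP)(P̄/Q̄) = (-111/2.66)(12.72/1206.5).

-0.440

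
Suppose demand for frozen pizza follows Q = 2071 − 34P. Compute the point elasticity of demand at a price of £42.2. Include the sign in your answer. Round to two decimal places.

At P = 42.2, Q = 636.200.
dQ/dP = −34.
ε = (dQ/dP)(P/Q) = (-34)(42.2/636.200).
|ε| > 1, so demand is elastic at this price.

-2.26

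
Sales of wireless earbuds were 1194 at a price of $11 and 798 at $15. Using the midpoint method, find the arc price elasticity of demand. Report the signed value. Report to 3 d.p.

-1.292

ΔQ = 798 − 1194 = -396; ΔP = 15 − 11 = 4.
Midpoints: P̄ = 13.00, Q̄ = 996.0.
ε = (ΔQ/ΔP)(P̄/Q̄) = (-396/4)(13.00/996.0).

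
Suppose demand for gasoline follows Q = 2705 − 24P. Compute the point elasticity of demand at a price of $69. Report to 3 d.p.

-1.579

At P = 69, Q = 1049.
dQ/dP = −24.
ε = (dQ/dP)(P/Q) = (-24)(69/1049).
|ε| > 1, so demand is elastic at this price.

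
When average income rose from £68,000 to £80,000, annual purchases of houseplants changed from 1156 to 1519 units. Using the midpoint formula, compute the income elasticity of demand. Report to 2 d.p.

ΔQ = 363, ΔI = 12000. Midpoints: Ī = 74,000, Q̄ = 1337.5.
ε_I = (ΔQ/ΔI)(Ī/Q̄) = (363/12000)(74000/1337.5).

1.67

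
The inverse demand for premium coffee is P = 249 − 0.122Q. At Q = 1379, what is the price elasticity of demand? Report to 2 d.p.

At Q = 1379, P = 249 − 0.122(1379) = 80.76.
dP/dQ = −0.122, so dQ/dP = 1/(−0.122) = -8.197.
ε = (dQ/dP)(P/Q) = (-8.197)(80.76/1379).

-0.48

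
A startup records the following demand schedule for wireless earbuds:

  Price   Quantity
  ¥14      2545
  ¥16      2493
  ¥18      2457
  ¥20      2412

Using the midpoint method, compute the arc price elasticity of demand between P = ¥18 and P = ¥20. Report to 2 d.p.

At P = 18, Q = 2457; at P = 20, Q = 2412.
ΔQ = -45, ΔP = 2. Midpoints: P̄ = 19.00, Q̄ = 2434.5.
ε = (ΔQ/ΔP)(P̄/Q̄) = (-45/2)(19.00/2434.5).

-0.18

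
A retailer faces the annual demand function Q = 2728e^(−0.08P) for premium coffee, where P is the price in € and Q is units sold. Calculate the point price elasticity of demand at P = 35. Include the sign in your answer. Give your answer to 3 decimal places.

-2.800

At P = 35, Q = 165.890.
dQ/dP = −0.08·2728e^(−0.08P) = −0.08Q = -13.271.
ε = (dQ/dP)(P/Q) = (-13.271)(35/165.890).
|ε| > 1, so demand is elastic at this price.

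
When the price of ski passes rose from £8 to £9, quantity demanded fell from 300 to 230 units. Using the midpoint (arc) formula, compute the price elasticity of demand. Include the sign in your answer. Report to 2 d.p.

ΔQ = 230 − 300 = -70; ΔP = 9 − 8 = 1.
Midpoints: P̄ = 8.50, Q̄ = 265.0.
ε = (ΔQ/ΔP)(P̄/Q̄) = (-70/1)(8.50/265.0).

-2.25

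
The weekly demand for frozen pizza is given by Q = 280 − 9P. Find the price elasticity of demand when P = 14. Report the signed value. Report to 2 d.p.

-0.82

At P = 14, Q = 154.
dQ/dP = −9.
ε = (dQ/dP)(P/Q) = (-9)(14/154).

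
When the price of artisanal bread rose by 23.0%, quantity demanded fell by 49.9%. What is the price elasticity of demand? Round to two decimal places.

-2.17

ε = %ΔQ / %ΔP = (-49.9)/(23.0) = -2.170.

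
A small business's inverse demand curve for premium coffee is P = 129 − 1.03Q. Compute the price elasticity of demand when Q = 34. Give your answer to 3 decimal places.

At Q = 34, P = 129 − 1.03(34) = 93.98.
dP/dQ = −1.03, so dQ/dP = 1/(−1.03) = -0.971.
ε = (dQ/dP)(P/Q) = (-0.971)(93.98/34).

-2.684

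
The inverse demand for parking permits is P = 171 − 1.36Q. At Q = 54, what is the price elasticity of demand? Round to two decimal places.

At Q = 54, P = 171 − 1.36(54) = 97.56.
dP/dQ = −1.36, so dQ/dP = 1/(−1.36) = -0.735.
ε = (dQ/dP)(P/Q) = (-0.735)(97.56/54).

-1.33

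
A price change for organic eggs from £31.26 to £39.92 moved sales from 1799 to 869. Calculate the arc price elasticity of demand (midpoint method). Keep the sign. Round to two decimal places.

-2.87

ΔQ = 869 − 1799 = -930; ΔP = 39.92 − 31.26 = 8.66.
Midpoints: P̄ = 35.59, Q̄ = 1334.0.
ε = (ΔQ/ΔP)(P̄/Q̄) = (-930/8.66)(35.59/1334.0).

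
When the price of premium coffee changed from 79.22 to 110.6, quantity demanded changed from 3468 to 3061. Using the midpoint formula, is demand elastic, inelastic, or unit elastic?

inelastic

Arc ε ≈ -0.377.
|ε| = 0.38 < 1.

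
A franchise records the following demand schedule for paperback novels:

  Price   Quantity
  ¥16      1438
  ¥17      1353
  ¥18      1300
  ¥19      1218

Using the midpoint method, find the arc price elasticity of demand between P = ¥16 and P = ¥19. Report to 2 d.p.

-0.97

At P = 16, Q = 1438; at P = 19, Q = 1218.
ΔQ = -220, ΔP = 3. Midpoints: P̄ = 17.50, Q̄ = 1328.0.
ε = (ΔQ/ΔP)(P̄/Q̄) = (-220/3)(17.50/1328.0).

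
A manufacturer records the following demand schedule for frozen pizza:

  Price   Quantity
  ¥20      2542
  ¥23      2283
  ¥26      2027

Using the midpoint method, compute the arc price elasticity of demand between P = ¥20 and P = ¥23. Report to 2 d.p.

At P = 20, Q = 2542; at P = 23, Q = 2283.
ΔQ = -259, ΔP = 3. Midpoints: P̄ = 21.50, Q̄ = 2412.5.
ε = (ΔQ/ΔP)(P̄/Q̄) = (-259/3)(21.50/2412.5).

-0.77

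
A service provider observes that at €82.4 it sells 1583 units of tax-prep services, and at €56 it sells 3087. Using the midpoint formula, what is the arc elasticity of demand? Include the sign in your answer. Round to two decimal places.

-1.69

ΔQ = 3087 − 1583 = 1504; ΔP = 56 − 82.4 = -26.4.
Midpoints: P̄ = 69.20, Q̄ = 2335.0.
ε = (ΔQ/ΔP)(P̄/Q̄) = (1504/-26.4)(69.20/2335.0).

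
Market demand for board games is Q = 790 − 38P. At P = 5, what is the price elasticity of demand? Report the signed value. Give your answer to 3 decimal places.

-0.317

At P = 5, Q = 600.
dQ/dP = −38.
ε = (dQ/dP)(P/Q) = (-38)(5/600).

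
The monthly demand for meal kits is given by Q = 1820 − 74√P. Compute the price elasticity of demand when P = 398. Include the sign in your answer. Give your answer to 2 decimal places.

-2.15

At P = 398, Q = 343.705.
dQ/dP = −74/(2√P) = -1.855.
ε = (dQ/dP)(P/Q) = (-1.855)(398/343.705).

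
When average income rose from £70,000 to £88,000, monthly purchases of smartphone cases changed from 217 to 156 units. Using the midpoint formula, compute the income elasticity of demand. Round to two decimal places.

-1.44

ΔQ = -61, ΔI = 18000. Midpoints: Ī = 79,000, Q̄ = 186.5.
ε_I = (ΔQ/ΔI)(Ī/Q̄) = (-61/18000)(79000/186.5).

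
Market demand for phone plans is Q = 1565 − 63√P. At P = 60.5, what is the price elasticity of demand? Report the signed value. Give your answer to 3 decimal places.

-0.228

At P = 60.5, Q = 1074.975.
dQ/dP = −63/(2√P) = -4.050.
ε = (dQ/dP)(P/Q) = (-4.050)(60.5/1074.975).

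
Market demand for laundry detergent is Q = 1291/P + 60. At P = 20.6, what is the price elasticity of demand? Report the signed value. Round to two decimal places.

-0.51

At P = 20.6, Q = 122.670.
dQ/dP = −1291/P² = -3.042.
ε = (dQ/dP)(P/Q) = (-3.042)(20.6/122.670).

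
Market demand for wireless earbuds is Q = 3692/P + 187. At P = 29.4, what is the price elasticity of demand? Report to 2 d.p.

At P = 29.4, Q = 312.578.
dQ/dP = −3692/P² = -4.271.
ε = (dQ/dP)(P/Q) = (-4.271)(29.4/312.578).

-0.40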